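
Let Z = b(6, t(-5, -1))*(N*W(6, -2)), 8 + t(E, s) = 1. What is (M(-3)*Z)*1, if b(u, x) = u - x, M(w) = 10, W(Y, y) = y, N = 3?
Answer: -780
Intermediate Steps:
t(E, s) = -7 (t(E, s) = -8 + 1 = -7)
Z = -78 (Z = (6 - 1*(-7))*(3*(-2)) = (6 + 7)*(-6) = 13*(-6) = -78)
(M(-3)*Z)*1 = (10*(-78))*1 = -780*1 = -780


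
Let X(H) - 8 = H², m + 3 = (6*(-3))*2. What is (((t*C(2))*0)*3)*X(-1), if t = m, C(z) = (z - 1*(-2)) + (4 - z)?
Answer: 0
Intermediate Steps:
C(z) = 6 (C(z) = (z + 2) + (4 - z) = (2 + z) + (4 - z) = 6)
m = -39 (m = -3 + (6*(-3))*2 = -3 - 18*2 = -3 - 36 = -39)
t = -39
X(H) = 8 + H²
(((t*C(2))*0)*3)*X(-1) = ((-39*6*0)*3)*(8 + (-1)²) = (-234*0*3)*(8 + 1) = (0*3)*9 = 0*9 = 0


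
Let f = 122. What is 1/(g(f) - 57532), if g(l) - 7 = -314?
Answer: -1/57839 ≈ -1.7289e-5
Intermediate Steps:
g(l) = -307 (g(l) = 7 - 314 = -307)
1/(g(f) - 57532) = 1/(-307 - 57532) = 1/(-57839) = -1/57839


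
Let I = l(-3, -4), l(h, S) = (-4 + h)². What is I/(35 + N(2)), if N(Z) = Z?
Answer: 49/37 ≈ 1.3243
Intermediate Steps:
I = 49 (I = (-4 - 3)² = (-7)² = 49)
I/(35 + N(2)) = 49/(35 + 2) = 49/37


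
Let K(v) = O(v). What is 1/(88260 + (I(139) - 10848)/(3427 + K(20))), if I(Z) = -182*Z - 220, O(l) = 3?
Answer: 1715/151347717 ≈ 1.1332e-5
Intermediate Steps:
I(Z) = -220 - 182*Z
K(v) = 3
1/(88260 + (I(139) - 10848)/(3427 + K(20))) = 1/(88260 + ((-220 - 182*139) - 10848)/(3427 + 3)) = 1/(88260 + ((-220 - 25298) - 10848)/3430) = 1/(88260 + (-25518 - 10848)*(1/3430)) = 1/(88260 - 36366*1/3430) = 1/(88260 - 18183/1715) = 1/(151347717/1715) = 1715/151347717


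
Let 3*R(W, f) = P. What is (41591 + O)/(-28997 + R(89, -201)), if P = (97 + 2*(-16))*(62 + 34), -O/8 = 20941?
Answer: 125937/26917 ≈ 4.6787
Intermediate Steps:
O = -167528 (O = -8*20941 = -167528)
P = 6240 (P = (97 - 32)*96 = 65*96 = 6240)
R(W, f) = 2080 (R(W, f) = (⅓)*6240 = 2080)
(41591 + O)/(-28997 + R(89, -201)) = (41591 - 167528)/(-28997 + 2080) = -125937/(-26917) = -125937*(-1/26917) = 125937/26917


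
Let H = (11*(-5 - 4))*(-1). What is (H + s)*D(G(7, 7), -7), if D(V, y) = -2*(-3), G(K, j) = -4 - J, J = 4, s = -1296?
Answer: -7182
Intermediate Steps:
G(K, j) = -8 (G(K, j) = -4 - 1*4 = -4 - 4 = -8)
D(V, y) = 6
H = 99 (H = (11*(-9))*(-1) = -99*(-1) = 99)
(H + s)*D(G(7, 7), -7) = (99 - 1296)*6 = -1197*6 = -7182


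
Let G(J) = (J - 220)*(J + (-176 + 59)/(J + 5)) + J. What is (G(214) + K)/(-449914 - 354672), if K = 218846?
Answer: -7948941/29367389 ≈ -0.27067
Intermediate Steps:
G(J) = J + (-220 + J)*(J - 117/(5 + J)) (G(J) = (-220 + J)*(J - 117/(5 + J)) + J = J + (-220 + J)*(J - 117/(5 + J)))
(G(214) + K)/(-449914 - 354672) = ((25740 + 214³ - 1212*214 - 214*214²)/(5 + 214) + 218846)/(-449914 - 354672) = ((25740 + 9800344 - 259368 - 214*45796)/219 + 218846)/(-804586) = ((25740 + 9800344 - 259368 - 9800344)/219 + 218846)*(-1/804586) = ((1/219)*(-233628) + 218846)*(-1/804586) = (-77876/73 + 218846)*(-1/804586) = (15897882/73)*(-1/804586) = -7948941/29367389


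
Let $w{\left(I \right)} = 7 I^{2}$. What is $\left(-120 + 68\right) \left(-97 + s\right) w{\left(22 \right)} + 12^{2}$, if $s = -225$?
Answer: $56728816$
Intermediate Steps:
$\left(-120 + 68\right) \left(-97 + s\right) w{\left(22 \right)} + 12^{2} = \left(-120 + 68\right) \left(-97 - 225\right) 7 \cdot 22^{2} + 12^{2} = \left(-52\right) \left(-322\right) 7 \cdot 484 + 144 = 16744 \cdot 3388 + 144 = 56728672 + 144 = 56728816$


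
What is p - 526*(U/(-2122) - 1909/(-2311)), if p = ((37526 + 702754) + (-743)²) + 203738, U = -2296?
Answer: 3665852019155/2451971 ≈ 1.4951e+6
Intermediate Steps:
p = 1496067 (p = (740280 + 552049) + 203738 = 1292329 + 203738 = 1496067)
p - 526*(U/(-2122) - 1909/(-2311)) = 1496067 - 526*(-2296/(-2122) - 1909/(-2311)) = 1496067 - 526*(-2296*(-1/2122) - 1909*(-1/2311)) = 1496067 - 526*(1148/1061 + 1909/2311) = 1496067 - 526*4678477/2451971 = 1496067 - 2460878902/2451971 = 3665852019155/2451971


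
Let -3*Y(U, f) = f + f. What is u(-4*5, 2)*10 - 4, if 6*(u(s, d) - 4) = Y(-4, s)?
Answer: 524/9 ≈ 58.222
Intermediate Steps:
Y(U, f) = -2*f/3 (Y(U, f) = -(f + f)/3 = -2*f/3)
u(s, d) = 4 - s/9 (u(s, d) = 4 + (-2*s/3)/6 = 4 - s/9)
u(-4*5, 2)*10 - 4 = (4 - (-4)*5/9)*10 - 4 = (4 - ⅑*(-20))*10 - 4 = (4 + 20/9)*10 - 4 = (56/9)*10 - 4 = 560/9 - 4 = 524/9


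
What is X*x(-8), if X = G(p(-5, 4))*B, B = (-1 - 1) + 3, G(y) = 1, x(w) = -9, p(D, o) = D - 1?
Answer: -9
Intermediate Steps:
p(D, o) = -1 + D
B = 1 (B = -2 + 3 = 1)
X = 1 (X = 1*1 = 1)
X*x(-8) = 1*(-9) = -9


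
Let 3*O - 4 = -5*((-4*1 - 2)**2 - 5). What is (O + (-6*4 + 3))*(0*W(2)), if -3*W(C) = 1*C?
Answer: 0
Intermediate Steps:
W(C) = -C/3
O = -151/3 (O = 4/3 + (-5*((-4*1 - 2)**2 - 5))/3 = 4/3 + (-5*((-4 - 2)**2 - 5))/3 = 4/3 + (-5*((-6)**2 - 5))/3 = 4/3 + (-5*(36 - 5))/3 = 4/3 + (-5*31)/3 = 4/3 + (1/3)*(-155) = 4/3 - 155/3 = -151/3 ≈ -50.333)
(O + (-6*4 + 3))*(0*W(2)) = (-151/3 + (-6*4 + 3))*(0*(-1/3*2)) = (-151/3 + (-24 + 3))*(0*(-2/3)) = (-151/3 - 21)*0 = -214/3*0 = 0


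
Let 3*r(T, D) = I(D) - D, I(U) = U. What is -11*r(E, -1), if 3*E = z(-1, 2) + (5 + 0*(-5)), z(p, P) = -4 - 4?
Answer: 0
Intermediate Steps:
z(p, P) = -8
E = -1 (E = (-8 + (5 + 0*(-5)))/3 = (-8 + (5 + 0))/3 = (-8 + 5)/3 = (1/3)*(-3) = -1)
r(T, D) = 0 (r(T, D) = (D - D)/3 = (1/3)*0 = 0)
-11*r(E, -1) = -11*0 = 0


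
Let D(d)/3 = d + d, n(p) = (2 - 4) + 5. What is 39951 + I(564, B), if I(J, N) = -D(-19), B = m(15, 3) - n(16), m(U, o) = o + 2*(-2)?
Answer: 40065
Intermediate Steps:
m(U, o) = -4 + o (m(U, o) = o - 4 = -4 + o)
n(p) = 3 (n(p) = -2 + 5 = 3)
D(d) = 6*d (D(d) = 3*(d + d) = 3*(2*d) = 6*d)
B = -4 (B = (-4 + 3) - 1*3 = -1 - 3 = -4)
I(J, N) = 114 (I(J, N) = -6*(-19) = -1*(-114) = 114)
39951 + I(564, B) = 39951 + 114 = 40065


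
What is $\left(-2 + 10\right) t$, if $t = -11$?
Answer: $-88$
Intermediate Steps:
$\left(-2 + 10\right) t = \left(-2 + 10\right) \left(-11\right) = 8 \left(-11\right) = -88$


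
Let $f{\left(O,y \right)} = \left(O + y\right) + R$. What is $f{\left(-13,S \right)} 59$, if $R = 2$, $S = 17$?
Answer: $354$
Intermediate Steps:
$f{\left(O,y \right)} = 2 + O + y$ ($f{\left(O,y \right)} = \left(O + y\right) + 2 = 2 + O + y$)
$f{\left(-13,S \right)} 59 = \left(2 - 13 + 17\right) 59 = 6 \cdot 59 = 354$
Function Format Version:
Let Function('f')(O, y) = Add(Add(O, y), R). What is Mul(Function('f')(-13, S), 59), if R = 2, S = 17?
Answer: 354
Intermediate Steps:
Function('f')(O, y) = Add(2, O, y) (Function('f')(O, y) = Add(Add(O, y), 2) = Add(2, O, y))
Mul(Function('f')(-13, S), 59) = Mul(Add(2, -13, 17), 59) = Mul(6, 59) = 354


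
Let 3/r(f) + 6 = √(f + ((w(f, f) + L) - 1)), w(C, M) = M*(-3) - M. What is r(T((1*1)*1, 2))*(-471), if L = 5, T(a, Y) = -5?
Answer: 8478/17 + 1413*√19/17 ≈ 861.01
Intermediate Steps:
w(C, M) = -4*M (w(C, M) = -3*M - M = -4*M)
r(f) = 3/(-6 + √(4 - 3*f)) (r(f) = 3/(-6 + √(f + ((-4*f + 5) - 1))) = 3/(-6 + √(f + ((5 - 4*f) - 1))) = 3/(-6 + √(f + (4 - 4*f))) = 3/(-6 + √(4 - 3*f)))
r(T((1*1)*1, 2))*(-471) = (3/(-6 + √(4 - 3*(-5))))*(-471) = (3/(-6 + √(4 + 15)))*(-471) = (3/(-6 + √19))*(-471) = -1413/(-6 + √19)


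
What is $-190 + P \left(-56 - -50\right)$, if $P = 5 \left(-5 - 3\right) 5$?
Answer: $1010$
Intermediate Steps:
$P = -200$ ($P = 5 \left(-8\right) 5 = \left(-40\right) 5 = -200$)
$-190 + P \left(-56 - -50\right) = -190 - 200 \left(-56 - -50\right) = -190 - 200 \left(-56 + 50\right) = -190 - -1200 = -190 + 1200 = 1010$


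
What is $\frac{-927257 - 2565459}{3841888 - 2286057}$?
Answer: $- \frac{3492716}{1555831} \approx -2.2449$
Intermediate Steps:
$\frac{-927257 - 2565459}{3841888 - 2286057} = - \frac{3492716}{3841888 - 2286057} = - \frac{3492716}{1555831}$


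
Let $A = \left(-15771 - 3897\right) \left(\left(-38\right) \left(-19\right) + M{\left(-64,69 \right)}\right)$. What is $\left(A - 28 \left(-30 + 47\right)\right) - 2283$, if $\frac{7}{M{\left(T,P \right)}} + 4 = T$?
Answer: $- \frac{241417516}{17} \approx -1.4201 \cdot 10^{7}$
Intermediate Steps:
$M{\left(T,P \right)} = \frac{7}{-4 + T}$
$A = - \frac{241370613}{17}$ ($A = \left(-15771 - 3897\right) \left(\left(-38\right) \left(-19\right) + \frac{7}{-4 - 64}\right) = - 19668 \left(722 + \frac{7}{-68}\right) = - 19668 \left(722 + 7 \left(- \frac{1}{68}\right)\right) = - 19668 \left(722 - \frac{7}{68}\right) = \left(-19668\right) \frac{49089}{68} = - \frac{241370613}{17} \approx -1.4198 \cdot 10^{7}$)
$\left(A - 28 \left(-30 + 47\right)\right) - 2283 = \left(- \frac{241370613}{17} - 28 \left(-30 + 47\right)\right) - 2283 = \left(- \frac{241370613}{17} - 476\right) - 2283 = - \frac{241378705}{17} - 2283 = - \frac{241417516}{17}$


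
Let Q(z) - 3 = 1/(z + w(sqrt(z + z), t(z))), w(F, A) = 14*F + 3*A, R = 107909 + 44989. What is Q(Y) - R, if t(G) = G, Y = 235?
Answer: -128737589/842 - 7*sqrt(470)/395740 ≈ -1.5290e+5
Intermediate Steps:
R = 152898
w(F, A) = 3*A + 14*F
Q(z) = 3 + 1/(4*z + 14*sqrt(2)*sqrt(z)) (Q(z) = 3 + 1/(z + (3*z + 14*sqrt(z + z))) = 3 + 1/(z + (3*z + 14*sqrt(2*z))) = 3 + 1/(z + (3*z + 14*(sqrt(2)*sqrt(z)))) = 3 + 1/(z + (3*z + 14*sqrt(2)*sqrt(z))) = 3 + 1/(4*z + 14*sqrt(2)*sqrt(z)))
Q(Y) - R = (1 + 12*235 + 42*sqrt(2)*sqrt(235))/(2*(2*235 + 7*sqrt(2)*sqrt(235))) - 1*152898 = (1 + 2820 + 42*sqrt(470))/(2*(470 + 7*sqrt(470))) - 152898 = (2821 + 42*sqrt(470))/(2*(470 + 7*sqrt(470))) - 152898 = -152898 + (2821 + 42*sqrt(470))/(2*(470 + 7*sqrt(470)))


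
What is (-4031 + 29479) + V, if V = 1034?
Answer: 26482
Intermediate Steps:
(-4031 + 29479) + V = (-4031 + 29479) + 1034 = 25448 + 1034 = 26482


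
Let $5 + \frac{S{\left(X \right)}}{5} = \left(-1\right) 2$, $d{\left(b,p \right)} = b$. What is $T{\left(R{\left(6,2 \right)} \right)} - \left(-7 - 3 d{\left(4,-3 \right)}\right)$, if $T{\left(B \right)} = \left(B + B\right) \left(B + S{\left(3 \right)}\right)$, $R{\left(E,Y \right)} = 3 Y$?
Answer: $-329$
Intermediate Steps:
$S{\left(X \right)} = -35$ ($S{\left(X \right)} = -25 + 5 \left(\left(-1\right) 2\right) = -25 + 5 \left(-2\right) = -25 - 10 = -35$)
$T{\left(B \right)} = 2 B \left(-35 + B\right)$ ($T{\left(B \right)} = \left(B + B\right) \left(B - 35\right) = 2 B \left(-35 + B\right)$)
$T{\left(R{\left(6,2 \right)} \right)} - \left(-7 - 3 d{\left(4,-3 \right)}\right) = 2 \cdot 3 \cdot 2 \left(-35 + 3 \cdot 2\right) - \left(-7 - 12\right) = 2 \cdot 6 \left(-35 + 6\right) - \left(-7 - 12\right) = 2 \cdot 6 \left(-29\right) - -19 = -348 + 19 = -329$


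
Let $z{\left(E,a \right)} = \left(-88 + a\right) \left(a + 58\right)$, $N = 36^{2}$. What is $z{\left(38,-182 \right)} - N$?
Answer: $32184$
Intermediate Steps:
$N = 1296$
$z{\left(E,a \right)} = \left(-88 + a\right) \left(58 + a\right)$
$z{\left(38,-182 \right)} - N = \left(-5104 + \left(-182\right)^{2} - -5460\right) - 1296 = \left(-5104 + 33124 + 5460\right) - 1296 = 33480 - 1296 = 32184$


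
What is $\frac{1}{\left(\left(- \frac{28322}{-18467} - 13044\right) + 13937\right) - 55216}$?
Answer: $- \frac{18467}{1003154519} \approx -1.8409 \cdot 10^{-5}$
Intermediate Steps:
$\frac{1}{\left(\left(- \frac{28322}{-18467} - 13044\right) + 13937\right) - 55216} = \frac{1}{\left(\left(\left(-28322\right) \left(- \frac{1}{18467}\right) - 13044\right) + 13937\right) - 55216} = \frac{1}{\left(\left(\frac{28322}{18467} - 13044\right) + 13937\right) - 55216} = \frac{1}{\left(- \frac{240855226}{18467} + 13937\right) - 55216} = \frac{1}{\frac{16519353}{18467} - 55216} = \frac{1}{- \frac{1003154519}{18467}} = - \frac{18467}{1003154519}$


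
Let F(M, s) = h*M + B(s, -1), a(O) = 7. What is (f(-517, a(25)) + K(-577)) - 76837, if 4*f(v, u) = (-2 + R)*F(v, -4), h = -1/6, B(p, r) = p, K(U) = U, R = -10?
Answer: -155321/2 ≈ -77661.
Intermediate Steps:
h = -⅙ (h = -1*⅙ = -⅙ ≈ -0.16667)
F(M, s) = s - M/6 (F(M, s) = -M/6 + s = s - M/6)
f(v, u) = 12 + v/2 (f(v, u) = ((-2 - 10)*(-4 - v/6))/4 = (-12*(-4 - v/6))/4 = (48 + 2*v)/4 = 12 + v/2)
(f(-517, a(25)) + K(-577)) - 76837 = ((12 + (½)*(-517)) - 577) - 76837 = ((12 - 517/2) - 577) - 76837 = (-493/2 - 577) - 76837 = -1647/2 - 76837 = -155321/2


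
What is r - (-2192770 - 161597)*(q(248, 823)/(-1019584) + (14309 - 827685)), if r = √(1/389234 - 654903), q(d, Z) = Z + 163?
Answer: -976244346779120595/509792 + I*√99219839123435434/389234 ≈ -1.915e+12 + 809.26*I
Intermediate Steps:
q(d, Z) = 163 + Z
r = I*√99219839123435434/389234 (r = √(1/389234 - 654903) = √(-254910514301/389234) = I*√99219839123435434/389234 ≈ 809.26*I)
r - (-2192770 - 161597)*(q(248, 823)/(-1019584) + (14309 - 827685)) = I*√99219839123435434/389234 - (-2192770 - 161597)*((163 + 823)/(-1019584) + (14309 - 827685)) = I*√99219839123435434/389234 - (-2354367)*(986*(-1/1019584) - 813376) = I*√99219839123435434/389234 - (-2354367)*(-493/509792 - 813376) = I*√99219839123435434/389234 - (-2354367)*(-414652578285)/509792 = I*√99219839123435434/389234 - 1*976244346779120595/509792 = I*√99219839123435434/389234 - 976244346779120595/509792 = -976244346779120595/509792 + I*√99219839123435434/389234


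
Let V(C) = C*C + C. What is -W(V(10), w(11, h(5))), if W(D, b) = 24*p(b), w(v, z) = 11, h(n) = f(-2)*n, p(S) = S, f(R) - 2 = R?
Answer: -264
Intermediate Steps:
f(R) = 2 + R
h(n) = 0 (h(n) = (2 - 2)*n = 0*n = 0)
V(C) = C + C² (V(C) = C² + C = C + C²)
W(D, b) = 24*b
-W(V(10), w(11, h(5))) = -24*11 = -1*264 = -264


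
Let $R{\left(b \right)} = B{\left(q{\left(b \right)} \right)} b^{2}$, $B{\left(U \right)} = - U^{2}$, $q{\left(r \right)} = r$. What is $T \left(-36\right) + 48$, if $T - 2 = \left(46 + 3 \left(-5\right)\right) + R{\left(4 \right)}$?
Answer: $8076$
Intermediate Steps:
$R{\left(b \right)} = - b^{4}$ ($R{\left(b \right)} = - b^{2} b^{2} = - b^{4}$)
$T = -223$ ($T = 2 + \left(\left(46 + 3 \left(-5\right)\right) - 4^{4}\right) = 2 + \left(\left(46 - 15\right) - 256\right) = 2 + \left(31 - 256\right) = 2 - 225 = -223$)
$T \left(-36\right) + 48 = \left(-223\right) \left(-36\right) + 48 = 8028 + 48 = 8076$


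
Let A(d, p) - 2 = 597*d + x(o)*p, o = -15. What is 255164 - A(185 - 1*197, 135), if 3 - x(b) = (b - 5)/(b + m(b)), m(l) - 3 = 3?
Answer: 262221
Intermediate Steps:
m(l) = 6 (m(l) = 3 + 3 = 6)
x(b) = 3 - (-5 + b)/(6 + b) (x(b) = 3 - (b - 5)/(b + 6) = 3 - (-5 + b)/(6 + b))
A(d, p) = 2 + 597*d + 7*p/9 (A(d, p) = 2 + (597*d + ((23 + 2*(-15))/(6 - 15))*p) = 2 + (597*d + ((23 - 30)/(-9))*p) = 2 + (597*d + (-⅑*(-7))*p) = 2 + (597*d + 7*p/9) = 2 + 597*d + 7*p/9)
255164 - A(185 - 1*197, 135) = 255164 - (2 + 597*(185 - 1*197) + (7/9)*135) = 255164 - (2 + 597*(185 - 197) + 105) = 255164 - (2 + 597*(-12) + 105) = 255164 - (2 - 7164 + 105) = 255164 - 1*(-7057) = 255164 + 7057 = 262221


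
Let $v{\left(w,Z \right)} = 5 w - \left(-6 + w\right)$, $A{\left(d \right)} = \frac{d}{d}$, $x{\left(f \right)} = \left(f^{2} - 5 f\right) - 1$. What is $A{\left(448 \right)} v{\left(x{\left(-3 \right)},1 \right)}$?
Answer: $98$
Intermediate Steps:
$x{\left(f \right)} = -1 + f^{2} - 5 f$
$A{\left(d \right)} = 1$
$v{\left(w,Z \right)} = 6 + 4 w$
$A{\left(448 \right)} v{\left(x{\left(-3 \right)},1 \right)} = 1 \left(6 + 4 \left(-1 + \left(-3\right)^{2} - -15\right)\right) = 1 \left(6 + 4 \left(-1 + 9 + 15\right)\right) = 1 \left(6 + 4 \cdot 23\right) = 1 \left(6 + 92\right) = 1 \cdot 98 = 98$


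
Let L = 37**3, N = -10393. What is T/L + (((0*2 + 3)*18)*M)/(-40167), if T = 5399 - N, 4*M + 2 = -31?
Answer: 145974039/452128678 ≈ 0.32286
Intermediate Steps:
M = -33/4 (M = -1/2 + (1/4)*(-31) = -1/2 - 31/4 = -33/4 ≈ -8.2500)
L = 50653
T = 15792 (T = 5399 - 1*(-10393) = 5399 + 10393 = 15792)
T/L + (((0*2 + 3)*18)*M)/(-40167) = 15792/50653 + (((0*2 + 3)*18)*(-33/4))/(-40167) = 15792*(1/50653) + (((0 + 3)*18)*(-33/4))*(-1/40167) = 15792/50653 + ((3*18)*(-33/4))*(-1/40167) = 15792/50653 + (54*(-33/4))*(-1/40167) = 15792/50653 - 891/2*(-1/40167) = 15792/50653 + 99/8926 = 145974039/452128678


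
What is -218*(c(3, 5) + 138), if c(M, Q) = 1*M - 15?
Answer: -27468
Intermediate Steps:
c(M, Q) = -15 + M (c(M, Q) = M - 15 = -15 + M)
-218*(c(3, 5) + 138) = -218*((-15 + 3) + 138) = -218*(-12 + 138) = -218*126 = -27468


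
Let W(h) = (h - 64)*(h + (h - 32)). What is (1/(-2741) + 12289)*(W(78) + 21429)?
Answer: 780293288420/2741 ≈ 2.8467e+8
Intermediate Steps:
W(h) = (-64 + h)*(-32 + 2*h) (W(h) = (-64 + h)*(h + (-32 + h)) = (-64 + h)*(-32 + 2*h))
(1/(-2741) + 12289)*(W(78) + 21429) = (1/(-2741) + 12289)*((2048 - 160*78 + 2*78²) + 21429) = (-1/2741 + 12289)*((2048 - 12480 + 2*6084) + 21429) = 33684148*((2048 - 12480 + 12168) + 21429)/2741 = 33684148*(1736 + 21429)/2741 = (33684148/2741)*23165 = 780293288420/2741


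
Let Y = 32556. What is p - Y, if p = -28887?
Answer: -61443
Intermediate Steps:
p - Y = -28887 - 1*32556 = -28887 - 32556 = -61443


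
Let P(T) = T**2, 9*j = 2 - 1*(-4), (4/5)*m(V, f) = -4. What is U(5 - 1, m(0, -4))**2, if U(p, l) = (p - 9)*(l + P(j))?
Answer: 42025/81 ≈ 518.83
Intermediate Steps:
m(V, f) = -5 (m(V, f) = (5/4)*(-4) = -5)
j = 2/3 (j = (2 - 1*(-4))/9 = (2 + 4)/9 = (1/9)*6 = 2/3 ≈ 0.66667)
U(p, l) = (-9 + p)*(4/9 + l) (U(p, l) = (p - 9)*(l + (2/3)**2) = (-9 + p)*(l + 4/9) = (-9 + p)*(4/9 + l))
U(5 - 1, m(0, -4))**2 = (-4 - 9*(-5) + 4*(5 - 1)/9 - 5*(5 - 1))**2 = (-4 + 45 + (4/9)*4 - 5*4)**2 = (-4 + 45 + 16/9 - 20)**2 = (205/9)**2 = 42025/81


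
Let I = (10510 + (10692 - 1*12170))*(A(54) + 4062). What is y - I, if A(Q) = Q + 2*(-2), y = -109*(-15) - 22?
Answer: -37137971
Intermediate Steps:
y = 1613 (y = 1635 - 22 = 1613)
A(Q) = -4 + Q (A(Q) = Q - 4 = -4 + Q)
I = 37139584 (I = (10510 + (10692 - 1*12170))*((-4 + 54) + 4062) = (10510 + (10692 - 12170))*(50 + 4062) = (10510 - 1478)*4112 = 9032*4112 = 37139584)
y - I = 1613 - 1*37139584 = 1613 - 37139584 = -37137971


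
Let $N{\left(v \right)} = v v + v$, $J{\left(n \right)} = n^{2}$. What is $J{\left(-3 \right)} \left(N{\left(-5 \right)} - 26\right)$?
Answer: $-54$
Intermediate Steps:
$N{\left(v \right)} = v + v^{2}$ ($N{\left(v \right)} = v^{2} + v = v + v^{2}$)
$J{\left(-3 \right)} \left(N{\left(-5 \right)} - 26\right) = \left(-3\right)^{2} \left(- 5 \left(1 - 5\right) - 26\right) = 9 \left(\left(-5\right) \left(-4\right) - 26\right) = 9 \left(20 - 26\right) = 9 \left(-6\right) = -54$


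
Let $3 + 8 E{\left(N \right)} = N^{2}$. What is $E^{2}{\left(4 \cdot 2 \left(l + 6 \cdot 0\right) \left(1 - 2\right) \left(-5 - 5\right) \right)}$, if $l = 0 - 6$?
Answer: $\frac{53082777609}{64} \approx 8.2942 \cdot 10^{8}$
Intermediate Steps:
$l = -6$ ($l = 0 - 6 = -6$)
$E{\left(N \right)} = - \frac{3}{8} + \frac{N^{2}}{8}$
$E^{2}{\left(4 \cdot 2 \left(l + 6 \cdot 0\right) \left(1 - 2\right) \left(-5 - 5\right) \right)} = \left(- \frac{3}{8} + \frac{\left(4 \cdot 2 \left(-6 + 6 \cdot 0\right) \left(1 - 2\right) \left(-5 - 5\right)\right)^{2}}{8}\right)^{2} = \left(- \frac{3}{8} + \frac{\left(8 \left(-6 + 0\right) \left(\left(-1\right) \left(-10\right)\right)\right)^{2}}{8}\right)^{2} = \left(- \frac{3}{8} + \frac{\left(8 \left(\left(-6\right) 10\right)\right)^{2}}{8}\right)^{2} = \left(- \frac{3}{8} + \frac{\left(8 \left(-60\right)\right)^{2}}{8}\right)^{2} = \left(- \frac{3}{8} + \frac{\left(-480\right)^{2}}{8}\right)^{2} = \left(- \frac{3}{8} + \frac{1}{8} \cdot 230400\right)^{2} = \left(- \frac{3}{8} + 28800\right)^{2} = \left(\frac{230397}{8}\right)^{2} = \frac{53082777609}{64}$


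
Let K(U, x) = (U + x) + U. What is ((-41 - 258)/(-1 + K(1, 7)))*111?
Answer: -33189/8 ≈ -4148.6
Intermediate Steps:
K(U, x) = x + 2*U
((-41 - 258)/(-1 + K(1, 7)))*111 = ((-41 - 258)/(-1 + (7 + 2*1)))*111 = -299/(-1 + (7 + 2))*111 = -299/(-1 + 9)*111 = -299/8*111 = -33189/8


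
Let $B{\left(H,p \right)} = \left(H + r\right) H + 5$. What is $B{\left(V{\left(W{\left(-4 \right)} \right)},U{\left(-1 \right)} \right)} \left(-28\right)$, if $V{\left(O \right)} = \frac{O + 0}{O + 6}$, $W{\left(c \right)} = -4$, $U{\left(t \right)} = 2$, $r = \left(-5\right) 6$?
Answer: $-1932$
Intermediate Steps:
$r = -30$
$V{\left(O \right)} = \frac{O}{6 + O}$
$B{\left(H,p \right)} = 5 + H \left(-30 + H\right)$ ($B{\left(H,p \right)} = \left(H - 30\right) H + 5 = \left(-30 + H\right) H + 5 = H \left(-30 + H\right) + 5 = 5 + H \left(-30 + H\right)$)
$B{\left(V{\left(W{\left(-4 \right)} \right)},U{\left(-1 \right)} \right)} \left(-28\right) = \left(5 + \left(- \frac{4}{6 - 4}\right)^{2} - 30 \left(- \frac{4}{6 - 4}\right)\right) \left(-28\right) = \left(5 + \left(- \frac{4}{2}\right)^{2} - 30 \left(- \frac{4}{2}\right)\right) \left(-28\right) = \left(5 + \left(\left(-4\right) \frac{1}{2}\right)^{2} - 30 \left(\left(-4\right) \frac{1}{2}\right)\right) \left(-28\right) = \left(5 + \left(-2\right)^{2} - -60\right) \left(-28\right) = \left(5 + 4 + 60\right) \left(-28\right) = 69 \left(-28\right) = -1932$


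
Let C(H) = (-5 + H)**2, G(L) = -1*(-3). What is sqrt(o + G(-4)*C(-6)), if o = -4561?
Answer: I*sqrt(4198) ≈ 64.792*I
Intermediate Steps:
G(L) = 3
sqrt(o + G(-4)*C(-6)) = sqrt(-4561 + 3*(-5 - 6)**2) = sqrt(-4561 + 3*(-11)**2) = sqrt(-4561 + 3*121) = sqrt(-4561 + 363) = sqrt(-4198) = I*sqrt(4198)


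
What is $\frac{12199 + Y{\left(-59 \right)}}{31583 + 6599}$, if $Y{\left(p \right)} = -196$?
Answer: $\frac{12003}{38182} \approx 0.31436$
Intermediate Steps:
$\frac{12199 + Y{\left(-59 \right)}}{31583 + 6599} = \frac{12199 - 196}{31583 + 6599} = \frac{12003}{38182}$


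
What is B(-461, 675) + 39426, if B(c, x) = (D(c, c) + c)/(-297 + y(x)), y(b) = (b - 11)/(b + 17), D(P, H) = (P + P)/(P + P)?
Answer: 403856434/10243 ≈ 39428.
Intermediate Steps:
D(P, H) = 1 (D(P, H) = (2*P)/((2*P)) = (2*P)*(1/(2*P)) = 1)
y(b) = (-11 + b)/(17 + b)
B(c, x) = (1 + c)/(-297 + (-11 + x)/(17 + x))
B(-461, 675) + 39426 = (1 - 461)*(17 + 675)/(4*(-1265 - 74*675)) + 39426 = (¼)*(-460)*692/(-1265 - 49950) + 39426 = (¼)*(-460)*692/(-51215) + 39426 = (¼)*(-1/51215)*(-460)*692 + 39426 = 15916/10243 + 39426 = 403856434/10243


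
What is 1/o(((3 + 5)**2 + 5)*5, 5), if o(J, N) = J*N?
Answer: 1/1725 ≈ 0.00057971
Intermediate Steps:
1/o(((3 + 5)**2 + 5)*5, 5) = 1/((((3 + 5)**2 + 5)*5)*5) = 1/(((8**2 + 5)*5)*5) = 1/(((64 + 5)*5)*5) = 1/((69*5)*5) = 1/(345*5) = 1/1725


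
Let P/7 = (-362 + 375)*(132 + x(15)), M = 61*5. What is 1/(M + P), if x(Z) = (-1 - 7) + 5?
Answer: 1/12044 ≈ 8.3029e-5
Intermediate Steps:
x(Z) = -3 (x(Z) = -8 + 5 = -3)
M = 305
P = 11739 (P = 7*((-362 + 375)*(132 - 3)) = 7*(13*129) = 7*1677 = 11739)
1/(M + P) = 1/(305 + 11739) = 1/12044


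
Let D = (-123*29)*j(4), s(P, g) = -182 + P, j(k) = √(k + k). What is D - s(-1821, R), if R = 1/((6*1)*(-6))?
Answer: 2003 - 7134*√2 ≈ -8086.0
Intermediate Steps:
j(k) = √2*√k (j(k) = √(2*k) = √2*√k)
R = -1/36 (R = 1/(6*(-6)) = 1/(-36) = -1/36 ≈ -0.027778)
D = -7134*√2 (D = (-123*29)*(√2*√4) = -3567*√2*2 = -7134*√2 ≈ -10089.)
D - s(-1821, R) = -7134*√2 - (-182 - 1821) = -7134*√2 - 1*(-2003) = -7134*√2 + 2003 = 2003 - 7134*√2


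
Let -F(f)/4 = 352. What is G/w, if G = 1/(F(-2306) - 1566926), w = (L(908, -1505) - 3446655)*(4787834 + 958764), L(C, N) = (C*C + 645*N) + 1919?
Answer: 1/32364165796830528804 ≈ 3.0898e-20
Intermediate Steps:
L(C, N) = 1919 + C² + 645*N (L(C, N) = (C² + 645*N) + 1919 = 1919 + C² + 645*N)
F(f) = -1408 (F(f) = -4*352 = -1408)
w = -20636016178206 (w = ((1919 + 908² + 645*(-1505)) - 3446655)*(4787834 + 958764) = ((1919 + 824464 - 970725) - 3446655)*5746598 = (-144342 - 3446655)*5746598 = -3590997*5746598 = -20636016178206)
G = -1/1568334 (G = 1/(-1408 - 1566926) = 1/(-1568334) = -1/1568334 ≈ -6.3762e-7)
G/w = -1/1568334/(-20636016178206) = -1/1568334*(-1/20636016178206) = 1/32364165796830528804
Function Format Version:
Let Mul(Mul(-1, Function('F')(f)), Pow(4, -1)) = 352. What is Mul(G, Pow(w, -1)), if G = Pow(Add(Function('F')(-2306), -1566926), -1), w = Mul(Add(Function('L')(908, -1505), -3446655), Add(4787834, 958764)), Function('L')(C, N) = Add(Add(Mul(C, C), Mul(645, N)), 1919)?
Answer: Rational(1, 32364165796830528804) ≈ 3.0898e-20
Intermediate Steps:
Function('L')(C, N) = Add(1919, Pow(C, 2), Mul(645, N)) (Function('L')(C, N) = Add(Add(Pow(C, 2), Mul(645, N)), 1919) = Add(1919, Pow(C, 2), Mul(645, N)))
Function('F')(f) = -1408 (Function('F')(f) = Mul(-4, 352) = -1408)
w = -20636016178206 (w = Mul(Add(Add(1919, Pow(908, 2), Mul(645, -1505)), -3446655), Add(4787834, 958764)) = Mul(Add(Add(1919, 824464, -970725), -3446655), 5746598) = Mul(Add(-144342, -3446655), 5746598) = Mul(-3590997, 5746598) = -20636016178206)
G = Rational(-1, 1568334) (G = Pow(Add(-1408, -1566926), -1) = Pow(-1568334, -1) = Rational(-1, 1568334) ≈ -6.3762e-7)
Mul(G, Pow(w, -1)) = Mul(Rational(-1, 1568334), Pow(-20636016178206, -1)) = Mul(Rational(-1, 1568334), Rational(-1, 20636016178206)) = Rational(1, 32364165796830528804)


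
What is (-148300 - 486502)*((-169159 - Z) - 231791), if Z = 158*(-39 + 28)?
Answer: 253420576024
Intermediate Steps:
Z = -1738 (Z = 158*(-11) = -1738)
(-148300 - 486502)*((-169159 - Z) - 231791) = (-148300 - 486502)*((-169159 - 1*(-1738)) - 231791) = -634802*((-169159 + 1738) - 231791) = -634802*(-167421 - 231791) = -634802*(-399212) = 253420576024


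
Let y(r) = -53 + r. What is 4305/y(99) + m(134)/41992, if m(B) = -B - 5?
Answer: 90384583/965816 ≈ 93.584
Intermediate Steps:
m(B) = -5 - B
4305/y(99) + m(134)/41992 = 4305/(-53 + 99) + (-5 - 1*134)/41992 = 4305/46 + (-5 - 134)*(1/41992) = 4305*(1/46) - 139*1/41992 = 4305/46 - 139/41992 = 90384583/965816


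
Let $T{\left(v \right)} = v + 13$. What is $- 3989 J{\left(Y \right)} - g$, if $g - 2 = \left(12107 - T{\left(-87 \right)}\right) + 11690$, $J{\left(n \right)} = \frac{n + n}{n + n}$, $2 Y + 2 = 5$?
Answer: $-27862$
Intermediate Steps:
$Y = \frac{3}{2}$ ($Y = -1 + \frac{1}{2} \cdot 5 = -1 + \frac{5}{2} = \frac{3}{2} \approx 1.5$)
$J{\left(n \right)} = 1$ ($J{\left(n \right)} = \frac{2 n}{2 n} = 2 n \frac{1}{2 n} = 1$)
$T{\left(v \right)} = 13 + v$
$g = 23873$ ($g = 2 + \left(\left(12107 - \left(13 - 87\right)\right) + 11690\right) = 2 + \left(\left(12107 - -74\right) + 11690\right) = 2 + \left(\left(12107 + 74\right) + 11690\right) = 2 + \left(12181 + 11690\right) = 2 + 23871 = 23873$)
$- 3989 J{\left(Y \right)} - g = - 3989 \cdot 1 - 23873 = \left(-1\right) 3989 - 23873 = -3989 - 23873 = -27862$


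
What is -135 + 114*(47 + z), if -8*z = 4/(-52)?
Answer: 271653/52 ≈ 5224.1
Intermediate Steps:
z = 1/104 (z = -1/(2*(-52)) = -(-1)/(2*52) = -⅛*(-1/13) = 1/104 ≈ 0.0096154)
-135 + 114*(47 + z) = -135 + 114*(47 + 1/104) = -135 + 114*(4889/104) = -135 + 278673/52 = 271653/52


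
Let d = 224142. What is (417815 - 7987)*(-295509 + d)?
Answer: -29248194876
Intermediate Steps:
(417815 - 7987)*(-295509 + d) = (417815 - 7987)*(-295509 + 224142) = 409828*(-71367) = -29248194876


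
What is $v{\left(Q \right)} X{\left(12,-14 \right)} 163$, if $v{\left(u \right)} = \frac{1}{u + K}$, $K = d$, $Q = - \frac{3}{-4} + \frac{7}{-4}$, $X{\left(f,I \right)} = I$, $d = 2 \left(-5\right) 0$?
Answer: $2282$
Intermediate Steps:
$d = 0$ ($d = \left(-10\right) 0 = 0$)
$Q = -1$ ($Q = \left(-3\right) \left(- \frac{1}{4}\right) + 7 \left(- \frac{1}{4}\right) = \frac{3}{4} - \frac{7}{4} = -1$)
$K = 0$
$v{\left(u \right)} = \frac{1}{u}$ ($v{\left(u \right)} = \frac{1}{u + 0} = \frac{1}{u}$)
$v{\left(Q \right)} X{\left(12,-14 \right)} 163 = \frac{1}{-1} \left(-14\right) 163 = \left(-1\right) \left(-14\right) 163 = 14 \cdot 163 = 2282$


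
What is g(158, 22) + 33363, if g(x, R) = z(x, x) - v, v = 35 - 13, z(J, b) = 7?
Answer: 33348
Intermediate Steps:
v = 22
g(x, R) = -15 (g(x, R) = 7 - 1*22 = 7 - 22 = -15)
g(158, 22) + 33363 = -15 + 33363 = 33348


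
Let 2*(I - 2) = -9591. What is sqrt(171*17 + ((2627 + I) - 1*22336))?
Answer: 3*I*sqrt(9598)/2 ≈ 146.95*I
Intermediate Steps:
I = -9587/2 (I = 2 + (1/2)*(-9591) = 2 - 9591/2 = -9587/2 ≈ -4793.5)
sqrt(171*17 + ((2627 + I) - 1*22336)) = sqrt(171*17 + ((2627 - 9587/2) - 1*22336)) = sqrt(2907 + (-4333/2 - 22336)) = sqrt(2907 - 49005/2) = sqrt(-43191/2) = 3*I*sqrt(9598)/2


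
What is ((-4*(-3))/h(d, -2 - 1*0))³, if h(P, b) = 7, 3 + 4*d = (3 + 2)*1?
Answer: 1728/343 ≈ 5.0379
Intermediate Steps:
d = ½ (d = -¾ + ((3 + 2)*1)/4 = -¾ + (5*1)/4 = -¾ + (¼)*5 = -¾ + 5/4 = ½ ≈ 0.50000)
((-4*(-3))/h(d, -2 - 1*0))³ = (-4*(-3)/7)³ = (12*(⅐))³ = (12/7)³ = 1728/343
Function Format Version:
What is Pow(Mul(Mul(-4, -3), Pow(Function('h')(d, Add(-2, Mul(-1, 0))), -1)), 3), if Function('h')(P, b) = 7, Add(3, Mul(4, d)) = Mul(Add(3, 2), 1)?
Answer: Rational(1728, 343) ≈ 5.0379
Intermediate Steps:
d = Rational(1, 2) (d = Add(Rational(-3, 4), Mul(Rational(1, 4), Mul(Add(3, 2), 1))) = Add(Rational(-3, 4), Mul(Rational(1, 4), Mul(5, 1))) = Add(Rational(-3, 4), Mul(Rational(1, 4), 5)) = Add(Rational(-3, 4), Rational(5, 4)) = Rational(1, 2) ≈ 0.50000)
Pow(Mul(Mul(-4, -3), Pow(Function('h')(d, Add(-2, Mul(-1, 0))), -1)), 3) = Pow(Mul(Mul(-4, -3), Pow(7, -1)), 3) = Pow(Mul(12, Rational(1, 7)), 3) = Pow(Rational(12, 7), 3) = Rational(1728, 343)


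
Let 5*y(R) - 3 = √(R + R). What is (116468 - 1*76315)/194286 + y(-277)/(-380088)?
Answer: 4239321359/20512715880 - I*√554/1900440 ≈ 0.20667 - 1.2385e-5*I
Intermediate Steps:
y(R) = ⅗ + √2*√R/5 (y(R) = ⅗ + √(R + R)/5 = ⅗ + √(2*R)/5 = ⅗ + (√2*√R)/5 = ⅗ + √2*√R/5)
(116468 - 1*76315)/194286 + y(-277)/(-380088) = (116468 - 1*76315)/194286 + (⅗ + √2*√(-277)/5)/(-380088) = (116468 - 76315)*(1/194286) + (⅗ + √2*(I*√277)/5)*(-1/380088) = 40153*(1/194286) + (⅗ + I*√554/5)*(-1/380088) = 40153/194286 + (-1/633480 - I*√554/1900440) = 4239321359/20512715880 - I*√554/1900440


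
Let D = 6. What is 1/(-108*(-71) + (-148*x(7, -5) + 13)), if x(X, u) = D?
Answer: 1/6793 ≈ 0.00014721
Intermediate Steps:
x(X, u) = 6
1/(-108*(-71) + (-148*x(7, -5) + 13)) = 1/(-108*(-71) + (-148*6 + 13)) = 1/(7668 + (-888 + 13)) = 1/(7668 - 875) = 1/6793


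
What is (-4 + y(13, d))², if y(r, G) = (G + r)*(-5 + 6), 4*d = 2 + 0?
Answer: 361/4 ≈ 90.250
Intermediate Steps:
d = ½ (d = (2 + 0)/4 = (¼)*2 = ½ ≈ 0.50000)
y(r, G) = G + r (y(r, G) = (G + r)*1 = G + r)
(-4 + y(13, d))² = (-4 + (½ + 13))² = (-4 + 27/2)² = (19/2)² = 361/4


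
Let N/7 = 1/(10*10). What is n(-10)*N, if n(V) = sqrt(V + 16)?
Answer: 7*sqrt(6)/100 ≈ 0.17146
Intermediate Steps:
n(V) = sqrt(16 + V)
N = 7/100 (N = 7/((10*10)) = 7/100 ≈ 0.070000)
n(-10)*N = sqrt(16 - 10)*(7/100) = sqrt(6)*(7/100) = 7*sqrt(6)/100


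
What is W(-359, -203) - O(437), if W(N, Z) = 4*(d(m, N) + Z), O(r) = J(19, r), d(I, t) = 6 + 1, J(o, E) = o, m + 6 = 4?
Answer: -803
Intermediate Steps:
m = -2 (m = -6 + 4 = -2)
d(I, t) = 7
O(r) = 19
W(N, Z) = 28 + 4*Z (W(N, Z) = 4*(7 + Z) = 28 + 4*Z)
W(-359, -203) - O(437) = (28 + 4*(-203)) - 1*19 = (28 - 812) - 19 = -784 - 19 = -803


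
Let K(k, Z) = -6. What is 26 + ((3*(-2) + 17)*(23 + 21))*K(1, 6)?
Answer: -2878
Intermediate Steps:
26 + ((3*(-2) + 17)*(23 + 21))*K(1, 6) = 26 + ((3*(-2) + 17)*(23 + 21))*(-6) = 26 + ((-6 + 17)*44)*(-6) = 26 + (11*44)*(-6) = 26 + 484*(-6) = 26 - 2904 = -2878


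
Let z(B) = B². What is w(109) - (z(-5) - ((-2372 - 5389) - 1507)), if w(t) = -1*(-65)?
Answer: -9228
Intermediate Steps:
w(t) = 65
w(109) - (z(-5) - ((-2372 - 5389) - 1507)) = 65 - ((-5)² - ((-2372 - 5389) - 1507)) = 65 - (25 - (-7761 - 1507)) = 65 - (25 - 1*(-9268)) = 65 - (25 + 9268) = 65 - 1*9293 = 65 - 9293 = -9228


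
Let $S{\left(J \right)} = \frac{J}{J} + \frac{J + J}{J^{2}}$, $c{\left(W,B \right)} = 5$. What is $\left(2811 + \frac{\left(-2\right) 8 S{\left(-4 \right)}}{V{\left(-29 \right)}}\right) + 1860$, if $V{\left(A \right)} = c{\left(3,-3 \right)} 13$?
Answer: $\frac{303607}{65} \approx 4670.9$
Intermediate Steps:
$V{\left(A \right)} = 65$ ($V{\left(A \right)} = 5 \cdot 13 = 65$)
$S{\left(J \right)} = 1 + \frac{2}{J}$ ($S{\left(J \right)} = 1 + \frac{2 J}{J^{2}} = 1 + \frac{2}{J}$)
$\left(2811 + \frac{\left(-2\right) 8 S{\left(-4 \right)}}{V{\left(-29 \right)}}\right) + 1860 = \left(2811 + \frac{\left(-2\right) 8 \frac{2 - 4}{-4}}{65}\right) + 1860 = \left(2811 + - 16 \left(\left(- \frac{1}{4}\right) \left(-2\right)\right) \frac{1}{65}\right) + 1860 = \left(2811 + \left(-16\right) \frac{1}{2} \cdot \frac{1}{65}\right) + 1860 = \left(2811 - \frac{8}{65}\right) + 1860 = \frac{182707}{65} + 1860 = \frac{303607}{65}$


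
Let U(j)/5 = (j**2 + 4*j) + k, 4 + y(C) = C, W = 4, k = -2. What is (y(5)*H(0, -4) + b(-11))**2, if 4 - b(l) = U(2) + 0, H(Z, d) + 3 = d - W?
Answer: 3249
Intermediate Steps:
y(C) = -4 + C
H(Z, d) = -7 + d (H(Z, d) = -3 + (d - 1*4) = -3 + (d - 4) = -3 + (-4 + d) = -7 + d)
U(j) = -10 + 5*j**2 + 20*j (U(j) = 5*((j**2 + 4*j) - 2) = 5*(-2 + j**2 + 4*j) = -10 + 5*j**2 + 20*j)
b(l) = -46 (b(l) = 4 - ((-10 + 5*2**2 + 20*2) + 0) = 4 - ((-10 + 5*4 + 40) + 0) = 4 - ((-10 + 20 + 40) + 0) = 4 - (50 + 0) = 4 - 1*50 = 4 - 50 = -46)
(y(5)*H(0, -4) + b(-11))**2 = ((-4 + 5)*(-7 - 4) - 46)**2 = (1*(-11) - 46)**2 = (-11 - 46)**2 = (-57)**2 = 3249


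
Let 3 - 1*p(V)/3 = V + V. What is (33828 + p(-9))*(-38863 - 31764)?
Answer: -2393619657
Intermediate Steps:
p(V) = 9 - 6*V (p(V) = 9 - 3*(V + V) = 9 - 6*V)
(33828 + p(-9))*(-38863 - 31764) = (33828 + (9 - 6*(-9)))*(-38863 - 31764) = (33828 + (9 + 54))*(-70627) = (33828 + 63)*(-70627) = 33891*(-70627) = -2393619657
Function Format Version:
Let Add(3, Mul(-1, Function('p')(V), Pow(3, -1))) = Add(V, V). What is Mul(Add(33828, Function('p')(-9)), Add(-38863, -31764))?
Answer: -2393619657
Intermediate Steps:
Function('p')(V) = Add(9, Mul(-6, V)) (Function('p')(V) = Add(9, Mul(-3, Add(V, V))) = Add(9, Mul(-3, Mul(2, V))) = Add(9, Mul(-6, V)))
Mul(Add(33828, Function('p')(-9)), Add(-38863, -31764)) = Mul(Add(33828, Add(9, Mul(-6, -9))), Add(-38863, -31764)) = Mul(Add(33828, Add(9, 54)), -70627) = Mul(Add(33828, 63), -70627) = Mul(33891, -70627) = -2393619657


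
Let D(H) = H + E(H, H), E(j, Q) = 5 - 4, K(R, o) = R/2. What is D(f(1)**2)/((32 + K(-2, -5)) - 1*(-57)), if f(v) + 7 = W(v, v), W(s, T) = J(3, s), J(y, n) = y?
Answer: 17/88 ≈ 0.19318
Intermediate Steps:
K(R, o) = R/2 (K(R, o) = R*(1/2) = R/2)
W(s, T) = 3
E(j, Q) = 1
f(v) = -4 (f(v) = -7 + 3 = -4)
D(H) = 1 + H (D(H) = H + 1 = 1 + H)
D(f(1)**2)/((32 + K(-2, -5)) - 1*(-57)) = (1 + (-4)**2)/((32 + (1/2)*(-2)) - 1*(-57)) = (1 + 16)/((32 - 1) + 57) = 17/(31 + 57) = 17/88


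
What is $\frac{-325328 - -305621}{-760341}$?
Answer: $\frac{6569}{253447} \approx 0.025919$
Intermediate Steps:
$\frac{-325328 - -305621}{-760341} = \left(-325328 + 305621\right) \left(- \frac{1}{760341}\right) = \left(-19707\right) \left(- \frac{1}{760341}\right) = \frac{6569}{253447}$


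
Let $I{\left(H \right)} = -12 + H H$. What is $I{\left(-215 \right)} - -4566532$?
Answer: $4612745$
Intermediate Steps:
$I{\left(H \right)} = -12 + H^{2}$
$I{\left(-215 \right)} - -4566532 = \left(-12 + \left(-215\right)^{2}\right) - -4566532 = \left(-12 + 46225\right) + 4566532 = 46213 + 4566532 = 4612745$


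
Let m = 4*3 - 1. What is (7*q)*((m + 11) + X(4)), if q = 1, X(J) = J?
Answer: 182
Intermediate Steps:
m = 11 (m = 12 - 1 = 11)
(7*q)*((m + 11) + X(4)) = (7*1)*((11 + 11) + 4) = 7*(22 + 4) = 7*26 = 182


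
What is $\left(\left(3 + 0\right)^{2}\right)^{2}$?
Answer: $81$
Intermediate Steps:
$\left(\left(3 + 0\right)^{2}\right)^{2} = \left(3^{2}\right)^{2} = 9^{2} = 81$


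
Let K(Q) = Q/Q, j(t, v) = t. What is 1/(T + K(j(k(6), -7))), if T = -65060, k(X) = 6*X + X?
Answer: -1/65059 ≈ -1.5371e-5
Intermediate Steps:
k(X) = 7*X
K(Q) = 1
1/(T + K(j(k(6), -7))) = 1/(-65060 + 1) = 1/(-65059) = -1/65059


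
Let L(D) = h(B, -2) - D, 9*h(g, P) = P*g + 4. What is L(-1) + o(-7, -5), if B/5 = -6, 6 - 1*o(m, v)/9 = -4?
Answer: 883/9 ≈ 98.111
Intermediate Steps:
o(m, v) = 90 (o(m, v) = 54 - 9*(-4) = 54 + 36 = 90)
B = -30 (B = 5*(-6) = -30)
h(g, P) = 4/9 + P*g/9 (h(g, P) = (P*g + 4)/9 = (4 + P*g)/9 = 4/9 + P*g/9)
L(D) = 64/9 - D (L(D) = (4/9 + (1/9)*(-2)*(-30)) - D = (4/9 + 20/3) - D = 64/9 - D)
L(-1) + o(-7, -5) = (64/9 - 1*(-1)) + 90 = (64/9 + 1) + 90 = 73/9 + 90 = 883/9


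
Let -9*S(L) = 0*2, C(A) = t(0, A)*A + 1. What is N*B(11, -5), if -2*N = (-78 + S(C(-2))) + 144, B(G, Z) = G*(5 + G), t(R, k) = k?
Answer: -5808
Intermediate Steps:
C(A) = 1 + A² (C(A) = A*A + 1 = A² + 1 = 1 + A²)
S(L) = 0 (S(L) = -0*2 = -⅑*0 = 0)
N = -33 (N = -((-78 + 0) + 144)/2 = -(-78 + 144)/2 = -½*66 = -33)
N*B(11, -5) = -363*(5 + 11) = -363*16 = -33*176 = -5808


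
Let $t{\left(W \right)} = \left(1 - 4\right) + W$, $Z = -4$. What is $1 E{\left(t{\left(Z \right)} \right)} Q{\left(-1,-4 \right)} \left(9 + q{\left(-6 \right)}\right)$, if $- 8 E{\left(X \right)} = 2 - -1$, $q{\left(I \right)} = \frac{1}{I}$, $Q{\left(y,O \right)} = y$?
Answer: $\frac{53}{16} \approx 3.3125$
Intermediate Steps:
$t{\left(W \right)} = -3 + W$
$E{\left(X \right)} = - \frac{3}{8}$ ($E{\left(X \right)} = - \frac{2 - -1}{8} = - \frac{2 + 1}{8} = \left(- \frac{1}{8}\right) 3 = - \frac{3}{8}$)
$1 E{\left(t{\left(Z \right)} \right)} Q{\left(-1,-4 \right)} \left(9 + q{\left(-6 \right)}\right) = 1 \left(- \frac{3}{8}\right) \left(-1\right) \left(9 + \frac{1}{-6}\right) = \left(- \frac{3}{8}\right) \left(-1\right) \left(9 - \frac{1}{6}\right) = \frac{3}{8} \cdot \frac{53}{6} = \frac{53}{16}$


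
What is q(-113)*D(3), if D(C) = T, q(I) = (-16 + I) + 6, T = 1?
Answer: -123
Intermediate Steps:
q(I) = -10 + I
D(C) = 1
q(-113)*D(3) = (-10 - 113)*1 = -123*1 = -123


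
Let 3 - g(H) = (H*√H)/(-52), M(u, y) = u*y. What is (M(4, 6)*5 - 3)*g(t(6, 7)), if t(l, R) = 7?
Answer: 351 + 63*√7/4 ≈ 392.67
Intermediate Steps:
g(H) = 3 + H^(3/2)/52 (g(H) = 3 - H*√H/(-52) = 3 - H^(3/2)*(-1)/52 = 3 - (-1)*H^(3/2)/52 = 3 + H^(3/2)/52)
(M(4, 6)*5 - 3)*g(t(6, 7)) = ((4*6)*5 - 3)*(3 + 7^(3/2)/52) = (24*5 - 3)*(3 + (7*√7)/52) = (120 - 3)*(3 + 7*√7/52) = 117*(3 + 7*√7/52) = 351 + 63*√7/4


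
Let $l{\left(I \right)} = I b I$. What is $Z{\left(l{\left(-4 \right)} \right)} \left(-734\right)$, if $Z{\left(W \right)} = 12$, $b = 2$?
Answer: $-8808$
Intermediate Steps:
$l{\left(I \right)} = 2 I^{2}$ ($l{\left(I \right)} = I 2 I = 2 I I = 2 I^{2}$)
$Z{\left(l{\left(-4 \right)} \right)} \left(-734\right) = 12 \left(-734\right) = -8808$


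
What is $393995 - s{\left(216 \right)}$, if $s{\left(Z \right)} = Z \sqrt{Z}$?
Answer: $393995 - 1296 \sqrt{6} \approx 3.9082 \cdot 10^{5}$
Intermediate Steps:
$s{\left(Z \right)} = Z^{\frac{3}{2}}$
$393995 - s{\left(216 \right)} = 393995 - 216^{\frac{3}{2}} = 393995 - 1296 \sqrt{6}$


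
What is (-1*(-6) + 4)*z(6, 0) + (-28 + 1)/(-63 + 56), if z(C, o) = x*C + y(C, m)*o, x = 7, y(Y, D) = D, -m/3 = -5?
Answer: 2967/7 ≈ 423.86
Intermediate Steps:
m = 15 (m = -3*(-5) = 15)
z(C, o) = 7*C + 15*o
(-1*(-6) + 4)*z(6, 0) + (-28 + 1)/(-63 + 56) = (-1*(-6) + 4)*(7*6 + 15*0) + (-28 + 1)/(-63 + 56) = (6 + 4)*(42 + 0) - 27/(-7) = 10*42 - 27*(-1/7) = 420 + 27/7 = 2967/7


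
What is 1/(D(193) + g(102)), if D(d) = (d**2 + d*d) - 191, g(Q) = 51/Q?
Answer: 2/148615 ≈ 1.3458e-5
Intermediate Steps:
D(d) = -191 + 2*d**2 (D(d) = (d**2 + d**2) - 191 = 2*d**2 - 191 = -191 + 2*d**2)
1/(D(193) + g(102)) = 1/((-191 + 2*193**2) + 51/102) = 1/((-191 + 2*37249) + 51*(1/102)) = 1/((-191 + 74498) + 1/2) = 1/(74307 + 1/2) = 1/(148615/2) = 2/148615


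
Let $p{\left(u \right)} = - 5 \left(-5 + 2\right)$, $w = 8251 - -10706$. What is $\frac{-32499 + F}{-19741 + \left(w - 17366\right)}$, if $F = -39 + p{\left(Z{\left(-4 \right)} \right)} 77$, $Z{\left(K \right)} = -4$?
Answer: $\frac{951}{550} \approx 1.7291$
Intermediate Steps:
$w = 18957$ ($w = 8251 + 10706 = 18957$)
$p{\left(u \right)} = 15$ ($p{\left(u \right)} = \left(-5\right) \left(-3\right) = 15$)
$F = 1116$ ($F = -39 + 15 \cdot 77 = -39 + 1155 = 1116$)
$\frac{-32499 + F}{-19741 + \left(w - 17366\right)} = \frac{-32499 + 1116}{-19741 + \left(18957 - 17366\right)} = - \frac{31383}{-19741 + 1591} = - \frac{31383}{-18150} = \left(-31383\right) \left(- \frac{1}{18150}\right) = \frac{951}{550}$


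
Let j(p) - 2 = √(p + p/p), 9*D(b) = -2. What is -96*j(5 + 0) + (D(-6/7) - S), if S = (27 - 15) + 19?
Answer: -2009/9 - 96*√6 ≈ -458.37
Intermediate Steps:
S = 31 (S = 12 + 19 = 31)
D(b) = -2/9 (D(b) = (⅑)*(-2) = -2/9)
j(p) = 2 + √(1 + p) (j(p) = 2 + √(p + p/p) = 2 + √(p + 1) = 2 + √(1 + p))
-96*j(5 + 0) + (D(-6/7) - S) = -96*(2 + √(1 + (5 + 0))) + (-2/9 - 1*31) = -96*(2 + √(1 + 5)) + (-2/9 - 31) = -96*(2 + √6) - 281/9 = (-192 - 96*√6) - 281/9 = -2009/9 - 96*√6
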